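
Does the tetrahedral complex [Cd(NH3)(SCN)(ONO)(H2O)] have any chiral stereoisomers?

All four vertices of a tetrahedron are equivalent and mutually adjacent, so cis/trans isomerism cannot arise.
Only one geometric arrangement is possible; it has no improper symmetry element, so it exists as a pair of enantiomers (2 stereoisomers).

yes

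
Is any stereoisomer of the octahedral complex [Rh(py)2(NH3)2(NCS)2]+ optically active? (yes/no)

There are 5 geometric isomers: py trans, NH3 trans, NCS trans; py cis, NH3 cis, NCS trans; py trans, NH3 cis, NCS cis; py cis, NH3 cis, NCS cis (chiral); py cis, NH3 trans, NCS cis.
One of these lacks any improper symmetry element and so occurs as an enantiomeric pair, giving 5 + 1 = 6 stereoisomers in total.

yes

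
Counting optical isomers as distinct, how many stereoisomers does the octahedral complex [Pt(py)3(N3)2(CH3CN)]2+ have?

3

The six octahedral sites form three mutually perpendicular trans pairs.
Systematic placement gives 3 geometric isomers: py mer, N3 cis; py mer, N3 trans; py fac, N3 cis.
Each arrangement has an internal mirror plane or centre of symmetry, so none is chiral.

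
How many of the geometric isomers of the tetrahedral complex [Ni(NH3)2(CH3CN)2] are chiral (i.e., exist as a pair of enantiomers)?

Only one geometric arrangement is possible.

0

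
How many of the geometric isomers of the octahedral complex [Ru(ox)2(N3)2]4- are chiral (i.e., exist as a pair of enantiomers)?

In an octahedral complex each vertex has one trans partner and four cis neighbours.
Each ox is bidentate and must span two cis positions.
Systematic placement gives 2 geometric isomers: N3 trans; N3 cis (chiral).
One of these lacks any improper symmetry element and so occurs as an enantiomeric pair, giving 2 + 1 = 3 stereoisomers in total.

1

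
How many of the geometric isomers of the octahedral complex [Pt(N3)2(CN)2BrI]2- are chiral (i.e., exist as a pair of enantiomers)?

In an octahedral complex each vertex has one trans partner and four cis neighbours.
There are 6 geometric isomers: N3 trans, CN cis; N3 cis, CN cis (3 arrangements, 2 chiral); N3 trans, CN trans; N3 cis, CN trans.
Of these, 2 lack any improper symmetry element and so occur as enantiomeric pairs, giving 6 + 2 = 8 stereoisomers in total.

2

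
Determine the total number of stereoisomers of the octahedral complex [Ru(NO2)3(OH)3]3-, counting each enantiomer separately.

2

An octahedron has six vertices in three trans pairs; every non-trans pair is cis.
The distinct arrangements are (2 in all): NO2 mer; NO2 fac.
Each arrangement has an internal mirror plane or centre of symmetry, so none is chiral.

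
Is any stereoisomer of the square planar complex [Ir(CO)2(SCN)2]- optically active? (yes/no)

no

In a square planar complex each vertex has one trans partner and two cis neighbours.
Working through the distinct placements yields 2 geometric isomers: CO cis; CO trans.
Each arrangement has an internal mirror plane or centre of symmetry, so none is chiral.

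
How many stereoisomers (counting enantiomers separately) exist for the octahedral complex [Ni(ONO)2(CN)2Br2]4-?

6

An octahedron has six vertices in three trans pairs; every non-trans pair is cis.
Working through the distinct placements yields 5 geometric isomers: ONO trans, CN trans, Br trans; ONO cis, CN cis, Br trans; ONO trans, CN cis, Br cis; ONO cis, CN cis, Br cis (chiral); ONO cis, CN trans, Br cis.
One of these lacks any improper symmetry element and so occurs as an enantiomeric pair, giving 5 + 1 = 6 stereoisomers in total.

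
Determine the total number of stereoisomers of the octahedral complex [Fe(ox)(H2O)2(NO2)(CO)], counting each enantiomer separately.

6

Each ox is bidentate and must span two cis positions.
The distinct arrangements are (4 in all): H2O cis (3 arrangements, 2 chiral); H2O trans.
Of these, 2 lack any improper symmetry element and so occur as enantiomeric pairs, giving 4 + 2 = 6 stereoisomers in total.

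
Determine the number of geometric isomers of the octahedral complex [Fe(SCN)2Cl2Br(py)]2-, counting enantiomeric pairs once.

6

The six octahedral sites form three mutually perpendicular trans pairs.
Working through the distinct placements yields 6 geometric isomers: SCN cis, Cl cis (3 arrangements, 2 chiral); SCN trans, Cl cis; SCN cis, Cl trans; SCN trans, Cl trans.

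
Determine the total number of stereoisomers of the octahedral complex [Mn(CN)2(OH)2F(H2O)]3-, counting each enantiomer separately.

The six octahedral sites form three mutually perpendicular trans pairs.
Systematic placement gives 6 geometric isomers: CN trans, OH trans; CN trans, OH cis; CN cis, OH trans; CN cis, OH cis (3 arrangements, 2 chiral).
Of these, 2 lack any improper symmetry element and so occur as enantiomeric pairs, giving 6 + 2 = 8 stereoisomers in total.

8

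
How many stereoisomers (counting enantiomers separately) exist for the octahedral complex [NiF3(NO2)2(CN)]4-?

3

The six octahedral sites form three mutually perpendicular trans pairs.
Working through the distinct placements yields 3 geometric isomers: F mer, NO2 trans; F fac, NO2 cis; F mer, NO2 cis.
Each arrangement has an internal mirror plane or centre of symmetry, so none is chiral.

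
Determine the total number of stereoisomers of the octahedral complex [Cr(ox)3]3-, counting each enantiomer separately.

2

In an octahedral complex each vertex has one trans partner and four cis neighbours.
Each ox is bidentate and must span two cis positions.
Only one geometric arrangement is possible; it has no improper symmetry element, so it exists as a pair of enantiomers (2 stereoisomers).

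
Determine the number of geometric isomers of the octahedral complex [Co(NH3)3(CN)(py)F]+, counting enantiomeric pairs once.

The six octahedral sites form three mutually perpendicular trans pairs.
The distinct arrangements are (4 in all): NH3 mer (3 arrangements); NH3 fac (chiral).

4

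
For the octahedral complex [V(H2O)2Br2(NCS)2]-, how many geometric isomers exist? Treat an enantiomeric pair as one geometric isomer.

5

Systematic placement gives 5 geometric isomers: H2O trans, Br trans, NCS trans; H2O cis, Br trans, NCS cis; H2O cis, Br cis, NCS trans; H2O cis, Br cis, NCS cis (chiral); H2O trans, Br cis, NCS cis.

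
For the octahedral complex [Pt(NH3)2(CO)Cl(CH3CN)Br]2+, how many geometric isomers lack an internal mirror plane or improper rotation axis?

6

In an octahedral complex each vertex has one trans partner and four cis neighbours.
Systematic enumeration (placing each ligand type in turn and discarding arrangements equivalent by rotation or reflection) gives 9 geometric isomers.
Of these, 6 lack any improper symmetry element and so occur as enantiomeric pairs, giving 9 + 6 = 15 stereoisomers in total.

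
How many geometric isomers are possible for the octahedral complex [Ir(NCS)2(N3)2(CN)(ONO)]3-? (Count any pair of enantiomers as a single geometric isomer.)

6

The six octahedral sites form three mutually perpendicular trans pairs.
Systematic placement gives 6 geometric isomers: NCS cis, N3 cis (3 arrangements, 2 chiral); NCS trans, N3 cis; NCS cis, N3 trans; NCS trans, N3 trans.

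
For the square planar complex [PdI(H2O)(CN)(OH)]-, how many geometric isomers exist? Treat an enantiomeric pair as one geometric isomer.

In a square planar complex each vertex has one trans partner and two cis neighbours.
The distinct arrangements are (3 in all): (CN/I trans, H2O/OH trans); (CN/OH trans, H2O/I trans); (CN/H2O trans, I/OH trans).

3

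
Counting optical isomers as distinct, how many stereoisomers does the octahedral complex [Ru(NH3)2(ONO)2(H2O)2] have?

Working through the distinct placements yields 5 geometric isomers: NH3 trans, ONO trans, H2O trans; NH3 cis, ONO cis, H2O trans; NH3 cis, ONO trans, H2O cis; NH3 cis, ONO cis, H2O cis (chiral); NH3 trans, ONO cis, H2O cis.
One of these lacks any improper symmetry element and so occurs as an enantiomeric pair, giving 5 + 1 = 6 stereoisomers in total.

6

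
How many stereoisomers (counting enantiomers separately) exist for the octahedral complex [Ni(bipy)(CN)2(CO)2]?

In an octahedral complex each vertex has one trans partner and four cis neighbours.
Each bipy is bidentate and must span two cis positions.
There are 3 geometric isomers: CN trans, CO cis; CN cis, CO cis (chiral); CN cis, CO trans.
One of these lacks any improper symmetry element and so occurs as an enantiomeric pair, giving 3 + 1 = 4 stereoisomers in total.

4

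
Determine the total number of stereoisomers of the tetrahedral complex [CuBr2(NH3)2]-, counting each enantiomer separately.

1

Only one geometric arrangement is possible.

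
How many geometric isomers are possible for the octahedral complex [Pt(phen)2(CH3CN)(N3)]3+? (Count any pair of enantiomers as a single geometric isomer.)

2

An octahedron has six vertices in three trans pairs; every non-trans pair is cis.
Each phen is bidentate and must span two cis positions.
The distinct arrangements are (2 in all): CH3CN and N3 mutually trans; CH3CN and N3 mutually cis (chiral).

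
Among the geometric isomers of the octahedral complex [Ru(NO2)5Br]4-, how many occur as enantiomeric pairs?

0

Only one geometric arrangement is possible.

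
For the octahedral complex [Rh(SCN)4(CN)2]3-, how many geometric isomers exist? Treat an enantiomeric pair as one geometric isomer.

The six octahedral sites form three mutually perpendicular trans pairs.
Systematic placement gives 2 geometric isomers: CN trans; CN cis.

2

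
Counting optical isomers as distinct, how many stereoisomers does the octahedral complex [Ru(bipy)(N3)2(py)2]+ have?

4

In an octahedral complex each vertex has one trans partner and four cis neighbours.
Each bipy is bidentate and must span two cis positions.
There are 3 geometric isomers: N3 trans, py cis; N3 cis, py trans; N3 cis, py cis (chiral).
One of these lacks any improper symmetry element and so occurs as an enantiomeric pair, giving 3 + 1 = 4 stereoisomers in total.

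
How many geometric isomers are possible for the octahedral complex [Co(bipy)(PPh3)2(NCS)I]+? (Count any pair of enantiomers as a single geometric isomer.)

4

An octahedron has six vertices in three trans pairs; every non-trans pair is cis.
Each bipy is bidentate and must span two cis positions.
Working through the distinct placements yields 4 geometric isomers: PPh3 cis (3 arrangements, 2 chiral); PPh3 trans.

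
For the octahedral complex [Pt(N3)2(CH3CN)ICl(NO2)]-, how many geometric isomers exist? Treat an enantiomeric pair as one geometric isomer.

9

The six octahedral sites form three mutually perpendicular trans pairs.
Placing the ligands in turn and identifying arrangements related by rotation or reflection leaves 9 distinct geometric isomers.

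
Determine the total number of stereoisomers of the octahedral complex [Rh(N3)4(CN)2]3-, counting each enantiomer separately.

2

In an octahedral complex each vertex has one trans partner and four cis neighbours.
The distinct arrangements are (2 in all): CN trans; CN cis.
Each arrangement has an internal mirror plane or centre of symmetry, so none is chiral.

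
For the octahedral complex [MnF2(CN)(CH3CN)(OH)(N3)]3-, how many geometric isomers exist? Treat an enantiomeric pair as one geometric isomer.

9

An octahedron has six vertices in three trans pairs; every non-trans pair is cis.
Exhaustive case analysis gives 9 geometric isomers.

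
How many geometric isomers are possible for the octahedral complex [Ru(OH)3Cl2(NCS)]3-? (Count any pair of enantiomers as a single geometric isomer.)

There are 3 geometric isomers: OH mer, Cl trans; OH mer, Cl cis; OH fac, Cl cis.

3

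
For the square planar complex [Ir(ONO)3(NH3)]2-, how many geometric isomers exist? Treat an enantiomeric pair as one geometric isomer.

1

Only one geometric arrangement is possible.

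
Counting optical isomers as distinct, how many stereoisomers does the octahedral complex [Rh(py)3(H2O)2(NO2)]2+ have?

3

The six octahedral sites form three mutually perpendicular trans pairs.
The distinct arrangements are (3 in all): py mer, H2O trans; py mer, H2O cis; py fac, H2O cis.
Each arrangement has an internal mirror plane or centre of symmetry, so none is chiral.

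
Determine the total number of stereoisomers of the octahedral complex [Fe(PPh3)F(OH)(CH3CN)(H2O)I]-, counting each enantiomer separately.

30

Exhaustive case analysis gives 15 geometric isomers.
Of these, 15 lack any improper symmetry element and so occur as enantiomeric pairs, giving 15 + 15 = 30 stereoisomers in total.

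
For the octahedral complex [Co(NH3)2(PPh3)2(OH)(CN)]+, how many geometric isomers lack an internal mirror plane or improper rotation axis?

2

In an octahedral complex each vertex has one trans partner and four cis neighbours.
Systematic placement gives 6 geometric isomers: NH3 cis, PPh3 trans; NH3 cis, PPh3 cis (3 arrangements, 2 chiral); NH3 trans, PPh3 trans; NH3 trans, PPh3 cis.
Of these, 2 lack any improper symmetry element and so occur as enantiomeric pairs, giving 6 + 2 = 8 stereoisomers in total.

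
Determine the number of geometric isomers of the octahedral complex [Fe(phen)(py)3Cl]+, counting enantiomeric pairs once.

An octahedron has six vertices in three trans pairs; every non-trans pair is cis.
Each phen is bidentate and must span two cis positions.
Systematic placement gives 2 geometric isomers: py mer; py fac.

2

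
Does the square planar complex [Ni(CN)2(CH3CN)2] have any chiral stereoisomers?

no

Systematic placement gives 2 geometric isomers: CN cis; CN trans.
Each arrangement has an internal mirror plane or centre of symmetry, so none is chiral.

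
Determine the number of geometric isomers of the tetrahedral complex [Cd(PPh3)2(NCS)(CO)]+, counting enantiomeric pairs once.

In a tetrahedral complex all four positions are equivalent and every pair of ligands is adjacent — there is no cis/trans distinction.
Only one geometric arrangement is possible.

1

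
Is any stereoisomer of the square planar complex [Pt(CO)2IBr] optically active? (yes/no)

no

A square has two trans pairs of vertices; adjacent vertices are cis.
Working through the distinct placements yields 2 geometric isomers: CO cis; CO trans.
Each arrangement has an internal mirror plane or centre of symmetry, so none is chiral.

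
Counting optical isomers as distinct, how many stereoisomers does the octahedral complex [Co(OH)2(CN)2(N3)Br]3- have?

8

The six octahedral sites form three mutually perpendicular trans pairs.
There are 6 geometric isomers: OH trans, CN cis; OH cis, CN cis (3 arrangements, 2 chiral); OH trans, CN trans; OH cis, CN trans.
Of these, 2 lack any improper symmetry element and so occur as enantiomeric pairs, giving 6 + 2 = 8 stereoisomers in total.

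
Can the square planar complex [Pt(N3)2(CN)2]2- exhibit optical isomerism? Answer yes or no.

no

In a square planar complex each vertex has one trans partner and two cis neighbours.
Working through the distinct placements yields 2 geometric isomers: N3 cis; N3 trans.
Each arrangement has an internal mirror plane or centre of symmetry, so none is chiral.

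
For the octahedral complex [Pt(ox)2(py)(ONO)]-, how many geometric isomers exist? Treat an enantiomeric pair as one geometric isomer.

2

Each ox is bidentate and must span two cis positions.
The distinct arrangements are (2 in all): py and ONO mutually cis (chiral); py and ONO mutually trans.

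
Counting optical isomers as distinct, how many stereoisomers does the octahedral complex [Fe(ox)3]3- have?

Each ox is bidentate and must span two cis positions.
Only one geometric arrangement is possible; it has no improper symmetry element, so it exists as a pair of enantiomers (2 stereoisomers).

2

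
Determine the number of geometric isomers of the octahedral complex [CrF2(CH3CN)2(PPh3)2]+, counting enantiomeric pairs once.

5

The distinct arrangements are (5 in all): F trans, CH3CN trans, PPh3 trans; F cis, CH3CN trans, PPh3 cis; F cis, CH3CN cis, PPh3 trans; F cis, CH3CN cis, PPh3 cis (chiral); F trans, CH3CN cis, PPh3 cis.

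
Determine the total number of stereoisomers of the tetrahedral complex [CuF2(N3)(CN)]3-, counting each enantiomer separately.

In a tetrahedral complex all four positions are equivalent and every pair of ligands is adjacent — there is no cis/trans distinction.
Only one geometric arrangement is possible.

1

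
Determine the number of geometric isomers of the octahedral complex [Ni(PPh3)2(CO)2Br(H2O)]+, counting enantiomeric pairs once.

6

Working through the distinct placements yields 6 geometric isomers: PPh3 trans, CO cis; PPh3 cis, CO cis (3 arrangements, 2 chiral); PPh3 trans, CO trans; PPh3 cis, CO trans.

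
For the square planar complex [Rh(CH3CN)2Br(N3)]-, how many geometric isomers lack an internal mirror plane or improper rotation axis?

0

A square has two trans pairs of vertices; adjacent vertices are cis.
Systematic placement gives 2 geometric isomers: CH3CN cis; CH3CN trans.
Each arrangement has an internal mirror plane or centre of symmetry, so none is chiral.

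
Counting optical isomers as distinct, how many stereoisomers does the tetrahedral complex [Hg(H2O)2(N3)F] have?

1

Only one geometric arrangement is possible.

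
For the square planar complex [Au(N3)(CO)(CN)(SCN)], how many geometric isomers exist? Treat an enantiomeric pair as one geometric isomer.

3

A square has two trans pairs of vertices; adjacent vertices are cis.
There are 3 geometric isomers: (CN/N3 trans, CO/SCN trans); (CN/SCN trans, CO/N3 trans); (CN/CO trans, N3/SCN trans).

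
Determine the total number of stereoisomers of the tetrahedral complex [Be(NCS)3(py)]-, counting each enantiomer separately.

1

In a tetrahedral complex all four positions are equivalent and every pair of ligands is adjacent — there is no cis/trans distinction.
Only one geometric arrangement is possible.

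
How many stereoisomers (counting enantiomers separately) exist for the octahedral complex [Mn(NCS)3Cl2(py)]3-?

3

The six octahedral sites form three mutually perpendicular trans pairs.
Systematic placement gives 3 geometric isomers: NCS mer, Cl trans; NCS fac, Cl cis; NCS mer, Cl cis.
Each arrangement has an internal mirror plane or centre of symmetry, so none is chiral.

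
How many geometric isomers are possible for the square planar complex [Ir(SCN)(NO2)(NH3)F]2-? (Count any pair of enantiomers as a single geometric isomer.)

There are 3 geometric isomers: (F/NO2 trans, NH3/SCN trans); (F/SCN trans, NH3/NO2 trans); (F/NH3 trans, NO2/SCN trans).

3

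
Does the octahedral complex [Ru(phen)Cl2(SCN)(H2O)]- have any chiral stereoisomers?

In an octahedral complex each vertex has one trans partner and four cis neighbours.
Each phen is bidentate and must span two cis positions.
The distinct arrangements are (4 in all): Cl trans; Cl cis (3 arrangements, 2 chiral).
Of these, 2 lack any improper symmetry element and so occur as enantiomeric pairs, giving 4 + 2 = 6 stereoisomers in total.

yes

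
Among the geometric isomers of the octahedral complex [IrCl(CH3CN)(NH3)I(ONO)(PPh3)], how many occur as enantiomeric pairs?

15

In an octahedral complex each vertex has one trans partner and four cis neighbours.
Systematic enumeration (placing each ligand type in turn and discarding arrangements equivalent by rotation or reflection) gives 15 geometric isomers.
Of these, 15 lack any improper symmetry element and so occur as enantiomeric pairs, giving 15 + 15 = 30 stereoisomers in total.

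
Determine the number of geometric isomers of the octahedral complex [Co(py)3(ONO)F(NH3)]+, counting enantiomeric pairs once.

4

There are 4 geometric isomers: py mer (3 arrangements); py fac (chiral).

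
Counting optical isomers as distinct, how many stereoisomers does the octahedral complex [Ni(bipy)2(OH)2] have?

3

In an octahedral complex each vertex has one trans partner and four cis neighbours.
Each bipy is bidentate and must span two cis positions.
The distinct arrangements are (2 in all): OH trans; OH cis (chiral).
One of these lacks any improper symmetry element and so occurs as an enantiomeric pair, giving 2 + 1 = 3 stereoisomers in total.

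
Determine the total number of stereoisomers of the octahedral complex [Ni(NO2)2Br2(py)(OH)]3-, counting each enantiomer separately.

An octahedron has six vertices in three trans pairs; every non-trans pair is cis.
The distinct arrangements are (6 in all): NO2 trans, Br trans; NO2 cis, Br trans; NO2 cis, Br cis (3 arrangements, 2 chiral); NO2 trans, Br cis.
Of these, 2 lack any improper symmetry element and so occur as enantiomeric pairs, giving 6 + 2 = 8 stereoisomers in total.

8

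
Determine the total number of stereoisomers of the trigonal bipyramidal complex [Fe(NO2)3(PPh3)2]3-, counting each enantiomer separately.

In a trigonal bipyramid the two axial positions differ from the three equatorial ones.
Systematic placement gives 3 geometric isomers: PPh3 both equatorial; PPh3 one axial, one equatorial; PPh3 both axial.
Each arrangement has an internal mirror plane or centre of symmetry, so none is chiral.

3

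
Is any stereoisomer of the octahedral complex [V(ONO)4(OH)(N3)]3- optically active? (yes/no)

no

The six octahedral sites form three mutually perpendicular trans pairs.
Systematic placement gives 2 geometric isomers: OH and N3 mutually trans; OH and N3 mutually cis.
Each arrangement has an internal mirror plane or centre of symmetry, so none is chiral.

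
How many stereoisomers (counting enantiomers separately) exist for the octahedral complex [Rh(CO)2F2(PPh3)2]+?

6

There are 5 geometric isomers: CO trans, F trans, PPh3 trans; CO trans, F cis, PPh3 cis; CO cis, F cis, PPh3 trans; CO cis, F cis, PPh3 cis (chiral); CO cis, F trans, PPh3 cis.
One of these lacks any improper symmetry element and so occurs as an enantiomeric pair, giving 5 + 1 = 6 stereoisomers in total.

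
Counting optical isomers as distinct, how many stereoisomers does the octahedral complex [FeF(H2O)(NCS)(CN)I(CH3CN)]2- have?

30

An octahedron has six vertices in three trans pairs; every non-trans pair is cis.
Placing the ligands in turn and identifying arrangements related by rotation or reflection leaves 15 distinct geometric isomers.
Of these, 15 lack any improper symmetry element and so occur as enantiomeric pairs, giving 15 + 15 = 30 stereoisomers in total.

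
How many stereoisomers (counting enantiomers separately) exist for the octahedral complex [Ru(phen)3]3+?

2

Each phen is bidentate and must span two cis positions.
Only one geometric arrangement is possible; it has no improper symmetry element, so it exists as a pair of enantiomers (2 stereoisomers).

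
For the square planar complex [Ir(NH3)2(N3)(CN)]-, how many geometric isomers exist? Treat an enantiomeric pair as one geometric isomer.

2

A square has two trans pairs of vertices; adjacent vertices are cis.
Systematic placement gives 2 geometric isomers: NH3 cis; NH3 trans.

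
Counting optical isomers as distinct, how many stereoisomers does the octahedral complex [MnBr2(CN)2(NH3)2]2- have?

An octahedron has six vertices in three trans pairs; every non-trans pair is cis.
Working through the distinct placements yields 5 geometric isomers: Br trans, CN trans, NH3 trans; Br trans, CN cis, NH3 cis; Br cis, CN cis, NH3 trans; Br cis, CN cis, NH3 cis (chiral); Br cis, CN trans, NH3 cis.
One of these lacks any improper symmetry element and so occurs as an enantiomeric pair, giving 5 + 1 = 6 stereoisomers in total.

6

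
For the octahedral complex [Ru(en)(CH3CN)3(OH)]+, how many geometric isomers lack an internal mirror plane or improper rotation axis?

Each en is bidentate and must span two cis positions.
Systematic placement gives 2 geometric isomers: CH3CN mer; CH3CN fac.
Each arrangement has an internal mirror plane or centre of symmetry, so none is chiral.

0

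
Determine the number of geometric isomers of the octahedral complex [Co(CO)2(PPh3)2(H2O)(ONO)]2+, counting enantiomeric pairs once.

The six octahedral sites form three mutually perpendicular trans pairs.
There are 6 geometric isomers: CO trans, PPh3 trans; CO trans, PPh3 cis; CO cis, PPh3 trans; CO cis, PPh3 cis (3 arrangements, 2 chiral).

6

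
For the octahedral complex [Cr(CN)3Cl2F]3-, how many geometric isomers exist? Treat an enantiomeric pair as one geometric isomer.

3

Working through the distinct placements yields 3 geometric isomers: CN mer, Cl cis; CN mer, Cl trans; CN fac, Cl cis.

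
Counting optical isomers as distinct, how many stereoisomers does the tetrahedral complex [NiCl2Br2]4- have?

1

In a tetrahedral complex all four positions are equivalent and every pair of ligands is adjacent — there is no cis/trans distinction.
Only one geometric arrangement is possible.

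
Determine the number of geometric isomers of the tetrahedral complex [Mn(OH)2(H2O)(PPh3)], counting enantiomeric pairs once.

1

Only one geometric arrangement is possible.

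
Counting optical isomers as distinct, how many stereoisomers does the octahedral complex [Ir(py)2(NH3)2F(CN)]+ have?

In an octahedral complex each vertex has one trans partner and four cis neighbours.
The distinct arrangements are (6 in all): py trans, NH3 trans; py cis, NH3 cis (3 arrangements, 2 chiral); py trans, NH3 cis; py cis, NH3 trans.
Of these, 2 lack any improper symmetry element and so occur as enantiomeric pairs, giving 6 + 2 = 8 stereoisomers in total.

8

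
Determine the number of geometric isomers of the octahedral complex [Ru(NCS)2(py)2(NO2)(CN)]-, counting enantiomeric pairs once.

6

The six octahedral sites form three mutually perpendicular trans pairs.
Systematic placement gives 6 geometric isomers: NCS cis, py trans; NCS cis, py cis (3 arrangements, 2 chiral); NCS trans, py trans; NCS trans, py cis.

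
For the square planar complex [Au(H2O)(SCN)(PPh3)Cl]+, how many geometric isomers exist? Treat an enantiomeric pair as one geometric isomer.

Systematic placement gives 3 geometric isomers: (Cl/PPh3 trans, H2O/SCN trans); (Cl/SCN trans, H2O/PPh3 trans); (Cl/H2O trans, PPh3/SCN trans).

3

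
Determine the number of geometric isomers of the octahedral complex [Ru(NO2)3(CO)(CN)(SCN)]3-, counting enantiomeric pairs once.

The six octahedral sites form three mutually perpendicular trans pairs.
There are 4 geometric isomers: NO2 mer (3 arrangements); NO2 fac (chiral).

4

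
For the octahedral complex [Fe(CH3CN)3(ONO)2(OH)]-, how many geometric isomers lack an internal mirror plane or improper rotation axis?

Working through the distinct placements yields 3 geometric isomers: CH3CN mer, ONO trans; CH3CN mer, ONO cis; CH3CN fac, ONO cis.
Each arrangement has an internal mirror plane or centre of symmetry, so none is chiral.

0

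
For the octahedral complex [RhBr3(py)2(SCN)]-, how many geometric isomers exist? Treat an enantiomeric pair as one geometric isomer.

3

Working through the distinct placements yields 3 geometric isomers: Br mer, py trans; Br mer, py cis; Br fac, py cis.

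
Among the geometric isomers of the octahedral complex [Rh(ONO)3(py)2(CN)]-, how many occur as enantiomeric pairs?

The six octahedral sites form three mutually perpendicular trans pairs.
Systematic placement gives 3 geometric isomers: ONO mer, py trans; ONO fac, py cis; ONO mer, py cis.
Each arrangement has an internal mirror plane or centre of symmetry, so none is chiral.

0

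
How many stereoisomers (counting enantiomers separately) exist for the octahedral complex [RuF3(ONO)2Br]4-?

3

In an octahedral complex each vertex has one trans partner and four cis neighbours.
Working through the distinct placements yields 3 geometric isomers: F mer, ONO trans; F fac, ONO cis; F mer, ONO cis.
Each arrangement has an internal mirror plane or centre of symmetry, so none is chiral.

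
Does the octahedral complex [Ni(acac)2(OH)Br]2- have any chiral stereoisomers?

In an octahedral complex each vertex has one trans partner and four cis neighbours.
Each acac is bidentate and must span two cis positions.
Systematic placement gives 2 geometric isomers: OH and Br mutually trans; OH and Br mutually cis (chiral).
One of these lacks any improper symmetry element and so occurs as an enantiomeric pair, giving 2 + 1 = 3 stereoisomers in total.

yes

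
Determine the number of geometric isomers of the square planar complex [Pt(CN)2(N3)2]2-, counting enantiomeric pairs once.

2

Systematic placement gives 2 geometric isomers: CN cis; CN trans.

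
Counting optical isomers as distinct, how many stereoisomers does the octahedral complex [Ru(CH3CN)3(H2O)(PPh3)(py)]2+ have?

5

The six octahedral sites form three mutually perpendicular trans pairs.
The distinct arrangements are (4 in all): CH3CN mer (3 arrangements); CH3CN fac (chiral).
One of these lacks any improper symmetry element and so occurs as an enantiomeric pair, giving 4 + 1 = 5 stereoisomers in total.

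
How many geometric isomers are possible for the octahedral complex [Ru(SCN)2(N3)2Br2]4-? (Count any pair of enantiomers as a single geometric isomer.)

5

An octahedron has six vertices in three trans pairs; every non-trans pair is cis.
Working through the distinct placements yields 5 geometric isomers: SCN trans, N3 trans, Br trans; SCN cis, N3 cis, Br trans; SCN trans, N3 cis, Br cis; SCN cis, N3 cis, Br cis (chiral); SCN cis, N3 trans, Br cis.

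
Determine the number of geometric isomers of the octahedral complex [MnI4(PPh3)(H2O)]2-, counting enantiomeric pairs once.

2

The distinct arrangements are (2 in all): PPh3 and H2O mutually cis; PPh3 and H2O mutually trans.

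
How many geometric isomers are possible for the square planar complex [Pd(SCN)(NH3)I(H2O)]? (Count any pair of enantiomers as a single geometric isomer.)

Systematic placement gives 3 geometric isomers: (H2O/NH3 trans, I/SCN trans); (H2O/SCN trans, I/NH3 trans); (H2O/I trans, NH3/SCN trans).

3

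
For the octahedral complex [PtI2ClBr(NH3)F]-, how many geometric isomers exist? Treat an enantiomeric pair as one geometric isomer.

In an octahedral complex each vertex has one trans partner and four cis neighbours.
Systematic enumeration (placing each ligand type in turn and discarding arrangements equivalent by rotation or reflection) gives 9 geometric isomers.

9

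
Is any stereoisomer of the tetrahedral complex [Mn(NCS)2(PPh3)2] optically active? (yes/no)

no

All four vertices of a tetrahedron are equivalent and mutually adjacent, so cis/trans isomerism cannot arise.
Only one geometric arrangement is possible.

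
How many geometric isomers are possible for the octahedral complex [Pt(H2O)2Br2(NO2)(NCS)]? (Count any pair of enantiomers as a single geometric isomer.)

6

An octahedron has six vertices in three trans pairs; every non-trans pair is cis.
Working through the distinct placements yields 6 geometric isomers: H2O trans, Br trans; H2O cis, Br trans; H2O cis, Br cis (3 arrangements, 2 chiral); H2O trans, Br cis.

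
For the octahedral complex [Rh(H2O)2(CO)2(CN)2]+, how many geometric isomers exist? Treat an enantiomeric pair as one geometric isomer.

5

The six octahedral sites form three mutually perpendicular trans pairs.
The distinct arrangements are (5 in all): H2O trans, CO trans, CN trans; H2O cis, CO cis, CN trans; H2O trans, CO cis, CN cis; H2O cis, CO cis, CN cis (chiral); H2O cis, CO trans, CN cis.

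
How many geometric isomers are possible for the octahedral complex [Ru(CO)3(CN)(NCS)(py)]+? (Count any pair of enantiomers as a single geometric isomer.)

Systematic placement gives 4 geometric isomers: CO mer (3 arrangements); CO fac (chiral).

4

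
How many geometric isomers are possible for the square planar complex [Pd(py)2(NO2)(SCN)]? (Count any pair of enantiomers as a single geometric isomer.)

In a square planar complex each vertex has one trans partner and two cis neighbours.
There are 2 geometric isomers: py cis; py trans.

2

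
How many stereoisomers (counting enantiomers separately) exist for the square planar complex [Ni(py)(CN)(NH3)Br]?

Systematic placement gives 3 geometric isomers: (Br/NH3 trans, CN/py trans); (Br/py trans, CN/NH3 trans); (Br/CN trans, NH3/py trans).
Each arrangement has an internal mirror plane or centre of symmetry, so none is chiral.

3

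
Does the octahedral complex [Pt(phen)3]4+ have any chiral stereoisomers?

yes

The six octahedral sites form three mutually perpendicular trans pairs.
Each phen is bidentate and must span two cis positions.
Only one geometric arrangement is possible; it has no improper symmetry element, so it exists as a pair of enantiomers (2 stereoisomers).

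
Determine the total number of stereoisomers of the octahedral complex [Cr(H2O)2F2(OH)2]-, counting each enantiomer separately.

6

An octahedron has six vertices in three trans pairs; every non-trans pair is cis.
Working through the distinct placements yields 5 geometric isomers: H2O trans, F trans, OH trans; H2O cis, F trans, OH cis; H2O cis, F cis, OH trans; H2O cis, F cis, OH cis (chiral); H2O trans, F cis, OH cis.
One of these lacks any improper symmetry element and so occurs as an enantiomeric pair, giving 5 + 1 = 6 stereoisomers in total.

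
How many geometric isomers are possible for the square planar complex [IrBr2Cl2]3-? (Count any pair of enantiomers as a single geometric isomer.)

2

In a square planar complex each vertex has one trans partner and two cis neighbours.
Systematic placement gives 2 geometric isomers: Br cis; Br trans.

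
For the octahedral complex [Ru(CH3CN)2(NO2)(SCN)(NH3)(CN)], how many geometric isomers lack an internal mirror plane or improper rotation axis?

6

The six octahedral sites form three mutually perpendicular trans pairs.
Placing the ligands in turn and identifying arrangements related by rotation or reflection leaves 9 distinct geometric isomers.
Of these, 6 lack any improper symmetry element and so occur as enantiomeric pairs, giving 9 + 6 = 15 stereoisomers in total.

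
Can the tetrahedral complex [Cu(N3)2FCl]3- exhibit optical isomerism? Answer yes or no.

no

All four vertices of a tetrahedron are equivalent and mutually adjacent, so cis/trans isomerism cannot arise.
Only one geometric arrangement is possible.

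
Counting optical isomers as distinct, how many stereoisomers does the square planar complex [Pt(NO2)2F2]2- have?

A square has two trans pairs of vertices; adjacent vertices are cis.
There are 2 geometric isomers: NO2 cis; NO2 trans.
Each arrangement has an internal mirror plane or centre of symmetry, so none is chiral.

2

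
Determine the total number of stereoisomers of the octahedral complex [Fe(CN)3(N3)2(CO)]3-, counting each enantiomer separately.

3

Working through the distinct placements yields 3 geometric isomers: CN mer, N3 trans; CN mer, N3 cis; CN fac, N3 cis.
Each arrangement has an internal mirror plane or centre of symmetry, so none is chiral.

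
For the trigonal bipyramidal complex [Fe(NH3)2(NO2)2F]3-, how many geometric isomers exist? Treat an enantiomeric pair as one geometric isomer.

5

In a trigonal bipyramid the two axial positions differ from the three equatorial ones.
Exhaustive case analysis gives 5 geometric isomers.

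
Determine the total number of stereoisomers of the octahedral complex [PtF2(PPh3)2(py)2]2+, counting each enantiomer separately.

The six octahedral sites form three mutually perpendicular trans pairs.
Working through the distinct placements yields 5 geometric isomers: F trans, PPh3 trans, py trans; F trans, PPh3 cis, py cis; F cis, PPh3 cis, py trans; F cis, PPh3 cis, py cis (chiral); F cis, PPh3 trans, py cis.
One of these lacks any improper symmetry element and so occurs as an enantiomeric pair, giving 5 + 1 = 6 stereoisomers in total.

6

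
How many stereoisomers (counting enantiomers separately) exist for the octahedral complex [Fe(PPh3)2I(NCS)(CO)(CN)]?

15

The six octahedral sites form three mutually perpendicular trans pairs.
Placing the ligands in turn and identifying arrangements related by rotation or reflection leaves 9 distinct geometric isomers.
Of these, 6 lack any improper symmetry element and so occur as enantiomeric pairs, giving 9 + 6 = 15 stereoisomers in total.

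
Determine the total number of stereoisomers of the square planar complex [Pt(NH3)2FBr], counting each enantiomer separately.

2

In a square planar complex each vertex has one trans partner and two cis neighbours.
There are 2 geometric isomers: NH3 cis; NH3 trans.
Each arrangement has an internal mirror plane or centre of symmetry, so none is chiral.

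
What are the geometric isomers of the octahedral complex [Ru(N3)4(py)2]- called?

In an octahedral complex each vertex has one trans partner and four cis neighbours.
There are 2 geometric isomers: py trans; py cis.

cis and trans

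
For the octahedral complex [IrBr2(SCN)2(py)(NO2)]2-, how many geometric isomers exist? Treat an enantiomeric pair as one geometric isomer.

6

An octahedron has six vertices in three trans pairs; every non-trans pair is cis.
There are 6 geometric isomers: Br trans, SCN cis; Br trans, SCN trans; Br cis, SCN cis (3 arrangements, 2 chiral); Br cis, SCN trans.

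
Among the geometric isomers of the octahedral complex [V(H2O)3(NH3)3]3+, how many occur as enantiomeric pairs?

0

In an octahedral complex each vertex has one trans partner and four cis neighbours.
Systematic placement gives 2 geometric isomers: H2O mer; H2O fac.
Each arrangement has an internal mirror plane or centre of symmetry, so none is chiral.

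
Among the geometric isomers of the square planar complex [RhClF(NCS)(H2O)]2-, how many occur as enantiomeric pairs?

0

In a square planar complex each vertex has one trans partner and two cis neighbours.
The distinct arrangements are (3 in all): (Cl/H2O trans, F/NCS trans); (Cl/NCS trans, F/H2O trans); (Cl/F trans, H2O/NCS trans).
Each arrangement has an internal mirror plane or centre of symmetry, so none is chiral.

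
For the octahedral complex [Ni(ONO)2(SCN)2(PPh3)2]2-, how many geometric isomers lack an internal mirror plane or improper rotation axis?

An octahedron has six vertices in three trans pairs; every non-trans pair is cis.
The distinct arrangements are (5 in all): ONO trans, SCN trans, PPh3 trans; ONO trans, SCN cis, PPh3 cis; ONO cis, SCN trans, PPh3 cis; ONO cis, SCN cis, PPh3 cis (chiral); ONO cis, SCN cis, PPh3 trans.
One of these lacks any improper symmetry element and so occurs as an enantiomeric pair, giving 5 + 1 = 6 stereoisomers in total.

1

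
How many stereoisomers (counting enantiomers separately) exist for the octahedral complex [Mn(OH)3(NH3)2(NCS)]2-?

3

An octahedron has six vertices in three trans pairs; every non-trans pair is cis.
Working through the distinct placements yields 3 geometric isomers: OH mer, NH3 cis; OH mer, NH3 trans; OH fac, NH3 cis.
Each arrangement has an internal mirror plane or centre of symmetry, so none is chiral.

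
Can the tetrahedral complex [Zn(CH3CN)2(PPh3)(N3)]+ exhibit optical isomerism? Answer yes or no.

no

All four vertices of a tetrahedron are equivalent and mutually adjacent, so cis/trans isomerism cannot arise.
Only one geometric arrangement is possible.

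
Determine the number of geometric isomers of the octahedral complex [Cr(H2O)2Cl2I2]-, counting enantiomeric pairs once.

5

There are 5 geometric isomers: H2O trans, Cl trans, I trans; H2O cis, Cl trans, I cis; H2O cis, Cl cis, I trans; H2O cis, Cl cis, I cis (chiral); H2O trans, Cl cis, I cis.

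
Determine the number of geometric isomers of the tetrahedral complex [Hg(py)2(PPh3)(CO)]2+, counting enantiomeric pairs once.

All four vertices of a tetrahedron are equivalent and mutually adjacent, so cis/trans isomerism cannot arise.
Only one geometric arrangement is possible.

1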